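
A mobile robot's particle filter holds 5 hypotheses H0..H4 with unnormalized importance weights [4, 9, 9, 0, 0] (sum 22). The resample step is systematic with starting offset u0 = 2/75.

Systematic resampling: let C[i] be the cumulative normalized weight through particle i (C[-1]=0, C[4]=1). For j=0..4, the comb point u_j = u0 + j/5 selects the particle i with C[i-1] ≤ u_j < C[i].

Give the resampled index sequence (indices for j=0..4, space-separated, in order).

0 1 1 2 2

C = [2/11, 13/22, 1, 1, 1]
j=0: u_0=2/75 ∈ [0, 2/11) → index 0
j=1: u_1=17/75 ∈ [2/11, 13/22) → index 1
j=2: u_2=32/75 ∈ [2/11, 13/22) → index 1
j=3: u_3=47/75 ∈ [13/22, 1) → index 2
j=4: u_4=62/75 ∈ [13/22, 1) → index 2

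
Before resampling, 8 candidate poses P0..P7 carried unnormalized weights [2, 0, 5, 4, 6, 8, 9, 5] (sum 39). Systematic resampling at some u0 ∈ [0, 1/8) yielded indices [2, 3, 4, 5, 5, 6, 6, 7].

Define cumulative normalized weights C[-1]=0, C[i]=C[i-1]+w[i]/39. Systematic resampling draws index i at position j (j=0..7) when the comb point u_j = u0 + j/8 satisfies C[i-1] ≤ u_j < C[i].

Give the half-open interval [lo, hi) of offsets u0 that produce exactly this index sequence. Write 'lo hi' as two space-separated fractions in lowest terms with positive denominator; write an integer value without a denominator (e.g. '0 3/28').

C = [2/39, 2/39, 7/39, 11/39, 17/39, 25/39, 34/39, 1]
j=0 picked index 2: u0 ∈ [2/39, 7/39)
j=1 picked index 3: u0 ∈ [17/312, 49/312)
j=2 picked index 4: u0 ∈ [5/156, 29/156)
j=3 picked index 5: u0 ∈ [19/312, 83/312)
j=4 picked index 5: u0 ∈ [-5/78, 11/78)
j=5 picked index 6: u0 ∈ [5/312, 77/312)
j=6 picked index 6: u0 ∈ [-17/156, 19/156)
j=7 picked index 7: u0 ∈ [-1/312, 1/8)
intersection: [19/312, 19/156)

19/312 19/156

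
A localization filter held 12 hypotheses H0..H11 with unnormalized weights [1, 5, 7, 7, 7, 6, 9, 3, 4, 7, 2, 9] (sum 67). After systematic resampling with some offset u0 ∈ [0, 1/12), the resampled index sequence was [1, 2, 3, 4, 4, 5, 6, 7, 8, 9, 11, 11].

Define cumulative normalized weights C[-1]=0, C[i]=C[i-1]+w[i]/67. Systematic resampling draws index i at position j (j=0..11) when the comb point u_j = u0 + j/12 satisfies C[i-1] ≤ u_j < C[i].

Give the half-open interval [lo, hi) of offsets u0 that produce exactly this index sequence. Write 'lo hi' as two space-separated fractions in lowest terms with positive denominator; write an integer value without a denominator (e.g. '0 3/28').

13/268 13/201

C = [1/67, 6/67, 13/67, 20/67, 27/67, 33/67, 42/67, 45/67, 49/67, 56/67, 58/67, 1]
j=0 picked index 1: u0 ∈ [1/67, 6/67)
j=1 picked index 2: u0 ∈ [5/804, 89/804)
j=2 picked index 3: u0 ∈ [11/402, 53/402)
j=3 picked index 4: u0 ∈ [13/268, 41/268)
j=4 picked index 4: u0 ∈ [-7/201, 14/201)
j=5 picked index 5: u0 ∈ [-11/804, 61/804)
j=6 picked index 6: u0 ∈ [-1/134, 17/134)
j=7 picked index 7: u0 ∈ [35/804, 71/804)
j=8 picked index 8: u0 ∈ [1/201, 13/201)
j=9 picked index 9: u0 ∈ [-5/268, 23/268)
j=10 picked index 11: u0 ∈ [13/402, 1/6)
j=11 picked index 11: u0 ∈ [-41/804, 1/12)
intersection: [13/268, 13/201)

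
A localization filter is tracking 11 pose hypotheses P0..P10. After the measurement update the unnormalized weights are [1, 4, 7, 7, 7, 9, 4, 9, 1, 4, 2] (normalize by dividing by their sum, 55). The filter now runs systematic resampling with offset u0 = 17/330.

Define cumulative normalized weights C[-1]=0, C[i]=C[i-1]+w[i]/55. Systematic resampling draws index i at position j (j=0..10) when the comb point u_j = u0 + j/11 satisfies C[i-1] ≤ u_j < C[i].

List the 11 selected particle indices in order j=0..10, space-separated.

1 2 3 3 4 5 5 6 7 7 9

C = [1/55, 1/11, 12/55, 19/55, 26/55, 7/11, 39/55, 48/55, 49/55, 53/55, 1]
j=0: u_0=17/330 ∈ [1/55, 1/11) → index 1
j=1: u_1=47/330 ∈ [1/11, 12/55) → index 2
j=2: u_2=7/30 ∈ [12/55, 19/55) → index 3
j=3: u_3=107/330 ∈ [12/55, 19/55) → index 3
j=4: u_4=137/330 ∈ [19/55, 26/55) → index 4
j=5: u_5=167/330 ∈ [26/55, 7/11) → index 5
j=6: u_6=197/330 ∈ [26/55, 7/11) → index 5
j=7: u_7=227/330 ∈ [7/11, 39/55) → index 6
j=8: u_8=257/330 ∈ [39/55, 48/55) → index 7
j=9: u_9=287/330 ∈ [39/55, 48/55) → index 7
j=10: u_10=317/330 ∈ [49/55, 53/55) → index 9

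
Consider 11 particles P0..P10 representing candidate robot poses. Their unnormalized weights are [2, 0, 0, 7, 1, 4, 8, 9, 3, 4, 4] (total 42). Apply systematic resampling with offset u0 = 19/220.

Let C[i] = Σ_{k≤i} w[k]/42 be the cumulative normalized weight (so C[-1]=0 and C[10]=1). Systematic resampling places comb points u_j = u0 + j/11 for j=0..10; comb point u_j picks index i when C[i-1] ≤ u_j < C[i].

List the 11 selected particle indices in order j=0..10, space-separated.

3 3 5 6 6 7 7 7 9 9 10

C = [1/21, 1/21, 1/21, 3/14, 5/21, 1/3, 11/21, 31/42, 17/21, 19/21, 1]
j=0: u_0=19/220 ∈ [1/21, 3/14) → index 3
j=1: u_1=39/220 ∈ [1/21, 3/14) → index 3
j=2: u_2=59/220 ∈ [5/21, 1/3) → index 5
j=3: u_3=79/220 ∈ [1/3, 11/21) → index 6
j=4: u_4=9/20 ∈ [1/3, 11/21) → index 6
j=5: u_5=119/220 ∈ [11/21, 31/42) → index 7
j=6: u_6=139/220 ∈ [11/21, 31/42) → index 7
j=7: u_7=159/220 ∈ [11/21, 31/42) → index 7
j=8: u_8=179/220 ∈ [17/21, 19/21) → index 9
j=9: u_9=199/220 ∈ [17/21, 19/21) → index 9
j=10: u_10=219/220 ∈ [19/21, 1) → index 10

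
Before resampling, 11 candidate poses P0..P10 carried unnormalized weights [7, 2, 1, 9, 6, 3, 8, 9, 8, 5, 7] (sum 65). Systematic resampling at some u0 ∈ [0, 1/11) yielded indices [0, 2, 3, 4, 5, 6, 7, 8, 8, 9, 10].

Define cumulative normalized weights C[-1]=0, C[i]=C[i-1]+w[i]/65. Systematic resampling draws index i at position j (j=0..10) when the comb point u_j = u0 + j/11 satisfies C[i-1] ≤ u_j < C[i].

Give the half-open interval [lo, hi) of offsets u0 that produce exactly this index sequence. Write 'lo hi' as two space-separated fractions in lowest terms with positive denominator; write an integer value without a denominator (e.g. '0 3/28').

8/143 9/143

C = [7/65, 9/65, 2/13, 19/65, 5/13, 28/65, 36/65, 9/13, 53/65, 58/65, 1]
j=0 picked index 0: u0 ∈ [0, 7/65)
j=1 picked index 2: u0 ∈ [34/715, 9/143)
j=2 picked index 3: u0 ∈ [-4/143, 79/715)
j=3 picked index 4: u0 ∈ [14/715, 16/143)
j=4 picked index 5: u0 ∈ [3/143, 48/715)
j=5 picked index 6: u0 ∈ [-17/715, 71/715)
j=6 picked index 7: u0 ∈ [6/715, 21/143)
j=7 picked index 8: u0 ∈ [8/143, 128/715)
j=8 picked index 8: u0 ∈ [-5/143, 63/715)
j=9 picked index 9: u0 ∈ [-2/715, 53/715)
j=10 picked index 10: u0 ∈ [-12/715, 1/11)
intersection: [8/143, 9/143)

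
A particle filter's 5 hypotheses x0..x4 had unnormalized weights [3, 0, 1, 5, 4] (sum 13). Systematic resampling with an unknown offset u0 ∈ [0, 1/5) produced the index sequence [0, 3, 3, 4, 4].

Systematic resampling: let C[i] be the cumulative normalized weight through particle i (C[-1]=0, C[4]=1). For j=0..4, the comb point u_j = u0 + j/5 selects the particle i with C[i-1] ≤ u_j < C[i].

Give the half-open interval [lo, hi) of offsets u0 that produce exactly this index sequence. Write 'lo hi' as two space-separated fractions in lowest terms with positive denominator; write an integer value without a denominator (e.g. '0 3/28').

7/65 1/5

C = [3/13, 3/13, 4/13, 9/13, 1]
j=0 picked index 0: u0 ∈ [0, 3/13)
j=1 picked index 3: u0 ∈ [7/65, 32/65)
j=2 picked index 3: u0 ∈ [-6/65, 19/65)
j=3 picked index 4: u0 ∈ [6/65, 2/5)
j=4 picked index 4: u0 ∈ [-7/65, 1/5)
intersection: [7/65, 1/5)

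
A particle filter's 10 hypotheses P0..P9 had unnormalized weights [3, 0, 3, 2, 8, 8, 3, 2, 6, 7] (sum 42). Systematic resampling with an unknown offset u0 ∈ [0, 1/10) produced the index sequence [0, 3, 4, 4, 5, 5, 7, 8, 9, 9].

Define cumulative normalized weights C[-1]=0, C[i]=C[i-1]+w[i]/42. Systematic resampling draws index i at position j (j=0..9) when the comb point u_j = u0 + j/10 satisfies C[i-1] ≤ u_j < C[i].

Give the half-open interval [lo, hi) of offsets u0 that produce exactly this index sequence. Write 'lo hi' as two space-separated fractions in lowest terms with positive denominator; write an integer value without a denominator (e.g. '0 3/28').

C = [1/14, 1/14, 1/7, 4/21, 8/21, 4/7, 9/14, 29/42, 5/6, 1]
j=0 picked index 0: u0 ∈ [0, 1/14)
j=1 picked index 3: u0 ∈ [3/70, 19/210)
j=2 picked index 4: u0 ∈ [-1/105, 19/105)
j=3 picked index 4: u0 ∈ [-23/210, 17/210)
j=4 picked index 5: u0 ∈ [-2/105, 6/35)
j=5 picked index 5: u0 ∈ [-5/42, 1/14)
j=6 picked index 7: u0 ∈ [3/70, 19/210)
j=7 picked index 8: u0 ∈ [-1/105, 2/15)
j=8 picked index 9: u0 ∈ [1/30, 1/5)
j=9 picked index 9: u0 ∈ [-1/15, 1/10)
intersection: [3/70, 1/14)

3/70 1/14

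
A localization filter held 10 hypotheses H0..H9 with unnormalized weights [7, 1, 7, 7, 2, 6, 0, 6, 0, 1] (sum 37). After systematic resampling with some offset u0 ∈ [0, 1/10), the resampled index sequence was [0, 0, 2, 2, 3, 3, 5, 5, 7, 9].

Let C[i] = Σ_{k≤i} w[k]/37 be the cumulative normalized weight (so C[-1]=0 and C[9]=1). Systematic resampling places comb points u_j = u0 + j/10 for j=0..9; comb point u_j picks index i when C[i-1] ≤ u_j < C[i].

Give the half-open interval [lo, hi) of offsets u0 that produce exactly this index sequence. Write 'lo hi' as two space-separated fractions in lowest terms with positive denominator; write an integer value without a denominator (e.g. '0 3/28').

27/370 33/370

C = [7/37, 8/37, 15/37, 22/37, 24/37, 30/37, 30/37, 36/37, 36/37, 1]
j=0 picked index 0: u0 ∈ [0, 7/37)
j=1 picked index 0: u0 ∈ [-1/10, 33/370)
j=2 picked index 2: u0 ∈ [3/185, 38/185)
j=3 picked index 2: u0 ∈ [-31/370, 39/370)
j=4 picked index 3: u0 ∈ [1/185, 36/185)
j=5 picked index 3: u0 ∈ [-7/74, 7/74)
j=6 picked index 5: u0 ∈ [9/185, 39/185)
j=7 picked index 5: u0 ∈ [-19/370, 41/370)
j=8 picked index 7: u0 ∈ [2/185, 32/185)
j=9 picked index 9: u0 ∈ [27/370, 1/10)
intersection: [27/370, 33/370)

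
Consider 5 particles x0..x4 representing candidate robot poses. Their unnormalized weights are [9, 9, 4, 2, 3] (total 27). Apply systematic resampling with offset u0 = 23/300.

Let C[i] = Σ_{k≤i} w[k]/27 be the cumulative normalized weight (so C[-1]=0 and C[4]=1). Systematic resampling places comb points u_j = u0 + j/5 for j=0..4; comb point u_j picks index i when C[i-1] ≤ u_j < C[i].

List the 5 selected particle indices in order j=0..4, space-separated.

C = [1/3, 2/3, 22/27, 8/9, 1]
j=0: u_0=23/300 ∈ [0, 1/3) → index 0
j=1: u_1=83/300 ∈ [0, 1/3) → index 0
j=2: u_2=143/300 ∈ [1/3, 2/3) → index 1
j=3: u_3=203/300 ∈ [2/3, 22/27) → index 2
j=4: u_4=263/300 ∈ [22/27, 8/9) → index 3

0 0 1 2 3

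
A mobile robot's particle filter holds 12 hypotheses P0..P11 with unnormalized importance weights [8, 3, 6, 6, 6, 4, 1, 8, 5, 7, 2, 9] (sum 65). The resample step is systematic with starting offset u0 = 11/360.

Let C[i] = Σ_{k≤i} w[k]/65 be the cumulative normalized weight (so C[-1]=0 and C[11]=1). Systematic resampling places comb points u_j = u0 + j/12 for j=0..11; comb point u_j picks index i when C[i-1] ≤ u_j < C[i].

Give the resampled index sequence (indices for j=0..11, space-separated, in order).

0 0 2 3 4 5 7 7 8 9 11 11

C = [8/65, 11/65, 17/65, 23/65, 29/65, 33/65, 34/65, 42/65, 47/65, 54/65, 56/65, 1]
j=0: u_0=11/360 ∈ [0, 8/65) → index 0
j=1: u_1=41/360 ∈ [0, 8/65) → index 0
j=2: u_2=71/360 ∈ [11/65, 17/65) → index 2
j=3: u_3=101/360 ∈ [17/65, 23/65) → index 3
j=4: u_4=131/360 ∈ [23/65, 29/65) → index 4
j=5: u_5=161/360 ∈ [29/65, 33/65) → index 5
j=6: u_6=191/360 ∈ [34/65, 42/65) → index 7
j=7: u_7=221/360 ∈ [34/65, 42/65) → index 7
j=8: u_8=251/360 ∈ [42/65, 47/65) → index 8
j=9: u_9=281/360 ∈ [47/65, 54/65) → index 9
j=10: u_10=311/360 ∈ [56/65, 1) → index 11
j=11: u_11=341/360 ∈ [56/65, 1) → index 11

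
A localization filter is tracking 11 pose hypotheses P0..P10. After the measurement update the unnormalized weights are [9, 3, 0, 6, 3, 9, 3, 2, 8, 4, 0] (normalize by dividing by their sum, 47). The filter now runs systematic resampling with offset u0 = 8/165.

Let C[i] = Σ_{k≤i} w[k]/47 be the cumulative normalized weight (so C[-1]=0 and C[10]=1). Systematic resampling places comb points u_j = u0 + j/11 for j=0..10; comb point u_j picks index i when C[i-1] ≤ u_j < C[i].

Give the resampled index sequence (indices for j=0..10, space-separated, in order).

0 0 1 3 4 5 5 6 8 8 9

C = [9/47, 12/47, 12/47, 18/47, 21/47, 30/47, 33/47, 35/47, 43/47, 1, 1]
j=0: u_0=8/165 ∈ [0, 9/47) → index 0
j=1: u_1=23/165 ∈ [0, 9/47) → index 0
j=2: u_2=38/165 ∈ [9/47, 12/47) → index 1
j=3: u_3=53/165 ∈ [12/47, 18/47) → index 3
j=4: u_4=68/165 ∈ [18/47, 21/47) → index 4
j=5: u_5=83/165 ∈ [21/47, 30/47) → index 5
j=6: u_6=98/165 ∈ [21/47, 30/47) → index 5
j=7: u_7=113/165 ∈ [30/47, 33/47) → index 6
j=8: u_8=128/165 ∈ [35/47, 43/47) → index 8
j=9: u_9=13/15 ∈ [35/47, 43/47) → index 8
j=10: u_10=158/165 ∈ [43/47, 1) → index 9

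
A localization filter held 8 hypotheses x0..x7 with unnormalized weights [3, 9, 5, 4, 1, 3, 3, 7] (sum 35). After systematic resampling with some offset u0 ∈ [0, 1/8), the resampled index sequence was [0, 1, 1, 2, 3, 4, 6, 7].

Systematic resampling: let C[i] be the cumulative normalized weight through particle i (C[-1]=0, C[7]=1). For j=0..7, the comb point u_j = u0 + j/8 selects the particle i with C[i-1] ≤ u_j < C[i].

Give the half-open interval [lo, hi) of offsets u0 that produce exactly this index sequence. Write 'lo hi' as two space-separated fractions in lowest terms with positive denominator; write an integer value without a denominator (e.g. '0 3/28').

0 1/280

C = [3/35, 12/35, 17/35, 3/5, 22/35, 5/7, 4/5, 1]
j=0 picked index 0: u0 ∈ [0, 3/35)
j=1 picked index 1: u0 ∈ [-11/280, 61/280)
j=2 picked index 1: u0 ∈ [-23/140, 13/140)
j=3 picked index 2: u0 ∈ [-9/280, 31/280)
j=4 picked index 3: u0 ∈ [-1/70, 1/10)
j=5 picked index 4: u0 ∈ [-1/40, 1/280)
j=6 picked index 6: u0 ∈ [-1/28, 1/20)
j=7 picked index 7: u0 ∈ [-3/40, 1/8)
intersection: [0, 1/280)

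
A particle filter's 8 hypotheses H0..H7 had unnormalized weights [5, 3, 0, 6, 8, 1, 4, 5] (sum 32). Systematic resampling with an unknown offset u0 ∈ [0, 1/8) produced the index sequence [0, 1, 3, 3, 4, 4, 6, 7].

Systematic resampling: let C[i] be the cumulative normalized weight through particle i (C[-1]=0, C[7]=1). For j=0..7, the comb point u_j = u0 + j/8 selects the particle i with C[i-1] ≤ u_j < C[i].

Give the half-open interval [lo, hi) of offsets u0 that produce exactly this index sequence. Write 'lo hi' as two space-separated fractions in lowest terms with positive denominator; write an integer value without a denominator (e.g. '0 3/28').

1/32 1/16

C = [5/32, 1/4, 1/4, 7/16, 11/16, 23/32, 27/32, 1]
j=0 picked index 0: u0 ∈ [0, 5/32)
j=1 picked index 1: u0 ∈ [1/32, 1/8)
j=2 picked index 3: u0 ∈ [0, 3/16)
j=3 picked index 3: u0 ∈ [-1/8, 1/16)
j=4 picked index 4: u0 ∈ [-1/16, 3/16)
j=5 picked index 4: u0 ∈ [-3/16, 1/16)
j=6 picked index 6: u0 ∈ [-1/32, 3/32)
j=7 picked index 7: u0 ∈ [-1/32, 1/8)
intersection: [1/32, 1/16)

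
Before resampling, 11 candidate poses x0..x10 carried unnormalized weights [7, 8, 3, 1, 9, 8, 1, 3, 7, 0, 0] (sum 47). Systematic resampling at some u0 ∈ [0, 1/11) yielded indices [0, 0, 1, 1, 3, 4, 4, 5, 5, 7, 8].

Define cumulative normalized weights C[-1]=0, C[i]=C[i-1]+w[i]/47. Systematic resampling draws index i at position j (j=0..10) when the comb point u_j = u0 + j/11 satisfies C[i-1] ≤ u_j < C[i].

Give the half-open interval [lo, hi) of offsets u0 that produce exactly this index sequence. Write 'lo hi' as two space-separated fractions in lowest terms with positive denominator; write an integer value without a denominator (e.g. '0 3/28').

10/517 17/517

C = [7/47, 15/47, 18/47, 19/47, 28/47, 36/47, 37/47, 40/47, 1, 1, 1]
j=0 picked index 0: u0 ∈ [0, 7/47)
j=1 picked index 0: u0 ∈ [-1/11, 30/517)
j=2 picked index 1: u0 ∈ [-17/517, 71/517)
j=3 picked index 1: u0 ∈ [-64/517, 24/517)
j=4 picked index 3: u0 ∈ [10/517, 21/517)
j=5 picked index 4: u0 ∈ [-26/517, 73/517)
j=6 picked index 4: u0 ∈ [-73/517, 26/517)
j=7 picked index 5: u0 ∈ [-21/517, 67/517)
j=8 picked index 5: u0 ∈ [-68/517, 20/517)
j=9 picked index 7: u0 ∈ [-16/517, 17/517)
j=10 picked index 8: u0 ∈ [-30/517, 1/11)
intersection: [10/517, 17/517)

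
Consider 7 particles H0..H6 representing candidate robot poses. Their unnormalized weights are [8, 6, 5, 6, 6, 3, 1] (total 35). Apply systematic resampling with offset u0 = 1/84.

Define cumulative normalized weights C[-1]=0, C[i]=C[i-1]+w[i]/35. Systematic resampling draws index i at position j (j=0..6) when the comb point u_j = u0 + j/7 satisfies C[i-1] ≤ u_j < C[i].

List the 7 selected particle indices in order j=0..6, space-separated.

C = [8/35, 2/5, 19/35, 5/7, 31/35, 34/35, 1]
j=0: u_0=1/84 ∈ [0, 8/35) → index 0
j=1: u_1=13/84 ∈ [0, 8/35) → index 0
j=2: u_2=25/84 ∈ [8/35, 2/5) → index 1
j=3: u_3=37/84 ∈ [2/5, 19/35) → index 2
j=4: u_4=7/12 ∈ [19/35, 5/7) → index 3
j=5: u_5=61/84 ∈ [5/7, 31/35) → index 4
j=6: u_6=73/84 ∈ [5/7, 31/35) → index 4

0 0 1 2 3 4 4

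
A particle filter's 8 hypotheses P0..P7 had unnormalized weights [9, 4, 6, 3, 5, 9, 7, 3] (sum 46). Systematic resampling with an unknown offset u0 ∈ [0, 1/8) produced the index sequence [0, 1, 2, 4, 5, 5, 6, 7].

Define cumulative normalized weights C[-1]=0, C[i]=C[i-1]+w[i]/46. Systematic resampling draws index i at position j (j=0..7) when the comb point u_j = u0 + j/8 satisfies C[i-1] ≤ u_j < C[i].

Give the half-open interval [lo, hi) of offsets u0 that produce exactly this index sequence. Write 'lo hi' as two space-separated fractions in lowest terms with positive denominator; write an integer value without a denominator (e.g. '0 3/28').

19/184 1/8

C = [9/46, 13/46, 19/46, 11/23, 27/46, 18/23, 43/46, 1]
j=0 picked index 0: u0 ∈ [0, 9/46)
j=1 picked index 1: u0 ∈ [13/184, 29/184)
j=2 picked index 2: u0 ∈ [3/92, 15/92)
j=3 picked index 4: u0 ∈ [19/184, 39/184)
j=4 picked index 5: u0 ∈ [2/23, 13/46)
j=5 picked index 5: u0 ∈ [-7/184, 29/184)
j=6 picked index 6: u0 ∈ [3/92, 17/92)
j=7 picked index 7: u0 ∈ [11/184, 1/8)
intersection: [19/184, 1/8)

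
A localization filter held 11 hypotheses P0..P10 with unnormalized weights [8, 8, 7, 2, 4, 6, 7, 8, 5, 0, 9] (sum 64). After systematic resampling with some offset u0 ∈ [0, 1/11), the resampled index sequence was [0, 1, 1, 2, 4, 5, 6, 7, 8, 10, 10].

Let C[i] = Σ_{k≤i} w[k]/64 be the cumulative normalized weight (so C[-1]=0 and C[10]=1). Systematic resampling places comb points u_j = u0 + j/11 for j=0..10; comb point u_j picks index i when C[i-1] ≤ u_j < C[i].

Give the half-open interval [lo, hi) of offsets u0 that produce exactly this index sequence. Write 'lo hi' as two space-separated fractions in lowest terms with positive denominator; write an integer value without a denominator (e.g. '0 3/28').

19/352 3/44

C = [1/8, 1/4, 23/64, 25/64, 29/64, 35/64, 21/32, 25/32, 55/64, 55/64, 1]
j=0 picked index 0: u0 ∈ [0, 1/8)
j=1 picked index 1: u0 ∈ [3/88, 7/44)
j=2 picked index 1: u0 ∈ [-5/88, 3/44)
j=3 picked index 2: u0 ∈ [-1/44, 61/704)
j=4 picked index 4: u0 ∈ [19/704, 63/704)
j=5 picked index 5: u0 ∈ [-1/704, 65/704)
j=6 picked index 6: u0 ∈ [1/704, 39/352)
j=7 picked index 7: u0 ∈ [7/352, 51/352)
j=8 picked index 8: u0 ∈ [19/352, 93/704)
j=9 picked index 10: u0 ∈ [29/704, 2/11)
j=10 picked index 10: u0 ∈ [-35/704, 1/11)
intersection: [19/352, 3/44)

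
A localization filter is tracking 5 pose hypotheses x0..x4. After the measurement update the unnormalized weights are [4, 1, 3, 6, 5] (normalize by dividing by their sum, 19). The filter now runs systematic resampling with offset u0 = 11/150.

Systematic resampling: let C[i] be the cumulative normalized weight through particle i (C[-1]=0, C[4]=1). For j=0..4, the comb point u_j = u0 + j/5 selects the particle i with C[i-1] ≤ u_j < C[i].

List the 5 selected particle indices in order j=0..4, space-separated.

0 2 3 3 4

C = [4/19, 5/19, 8/19, 14/19, 1]
j=0: u_0=11/150 ∈ [0, 4/19) → index 0
j=1: u_1=41/150 ∈ [5/19, 8/19) → index 2
j=2: u_2=71/150 ∈ [8/19, 14/19) → index 3
j=3: u_3=101/150 ∈ [8/19, 14/19) → index 3
j=4: u_4=131/150 ∈ [14/19, 1) → index 4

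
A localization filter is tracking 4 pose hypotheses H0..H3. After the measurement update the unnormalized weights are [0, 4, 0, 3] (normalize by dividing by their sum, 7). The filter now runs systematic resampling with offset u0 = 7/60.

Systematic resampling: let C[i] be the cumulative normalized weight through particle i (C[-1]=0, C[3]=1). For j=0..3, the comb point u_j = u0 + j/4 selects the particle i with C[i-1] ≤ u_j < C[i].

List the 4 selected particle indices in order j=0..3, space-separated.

C = [0, 4/7, 4/7, 1]
j=0: u_0=7/60 ∈ [0, 4/7) → index 1
j=1: u_1=11/30 ∈ [0, 4/7) → index 1
j=2: u_2=37/60 ∈ [4/7, 1) → index 3
j=3: u_3=13/15 ∈ [4/7, 1) → index 3

1 1 3 3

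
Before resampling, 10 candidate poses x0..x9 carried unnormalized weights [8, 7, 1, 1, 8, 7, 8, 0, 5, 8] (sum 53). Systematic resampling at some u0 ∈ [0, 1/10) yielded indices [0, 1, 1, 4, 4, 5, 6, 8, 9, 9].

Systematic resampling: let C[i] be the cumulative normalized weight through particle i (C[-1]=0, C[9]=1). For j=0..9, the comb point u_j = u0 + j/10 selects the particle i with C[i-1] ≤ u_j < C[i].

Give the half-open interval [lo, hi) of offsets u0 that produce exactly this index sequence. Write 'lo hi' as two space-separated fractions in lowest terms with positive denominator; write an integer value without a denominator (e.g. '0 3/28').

29/530 19/265

C = [8/53, 15/53, 16/53, 17/53, 25/53, 32/53, 40/53, 40/53, 45/53, 1]
j=0 picked index 0: u0 ∈ [0, 8/53)
j=1 picked index 1: u0 ∈ [27/530, 97/530)
j=2 picked index 1: u0 ∈ [-13/265, 22/265)
j=3 picked index 4: u0 ∈ [11/530, 91/530)
j=4 picked index 4: u0 ∈ [-21/265, 19/265)
j=5 picked index 5: u0 ∈ [-3/106, 11/106)
j=6 picked index 6: u0 ∈ [1/265, 41/265)
j=7 picked index 8: u0 ∈ [29/530, 79/530)
j=8 picked index 9: u0 ∈ [13/265, 1/5)
j=9 picked index 9: u0 ∈ [-27/530, 1/10)
intersection: [29/530, 19/265)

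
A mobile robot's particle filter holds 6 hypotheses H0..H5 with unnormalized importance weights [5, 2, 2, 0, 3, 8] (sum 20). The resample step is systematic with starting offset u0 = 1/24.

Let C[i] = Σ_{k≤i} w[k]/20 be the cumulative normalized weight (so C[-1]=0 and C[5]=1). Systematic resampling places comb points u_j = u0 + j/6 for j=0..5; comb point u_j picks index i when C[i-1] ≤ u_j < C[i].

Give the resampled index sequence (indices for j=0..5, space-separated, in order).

0 0 2 4 5 5

C = [1/4, 7/20, 9/20, 9/20, 3/5, 1]
j=0: u_0=1/24 ∈ [0, 1/4) → index 0
j=1: u_1=5/24 ∈ [0, 1/4) → index 0
j=2: u_2=3/8 ∈ [7/20, 9/20) → index 2
j=3: u_3=13/24 ∈ [9/20, 3/5) → index 4
j=4: u_4=17/24 ∈ [3/5, 1) → index 5
j=5: u_5=7/8 ∈ [3/5, 1) → index 5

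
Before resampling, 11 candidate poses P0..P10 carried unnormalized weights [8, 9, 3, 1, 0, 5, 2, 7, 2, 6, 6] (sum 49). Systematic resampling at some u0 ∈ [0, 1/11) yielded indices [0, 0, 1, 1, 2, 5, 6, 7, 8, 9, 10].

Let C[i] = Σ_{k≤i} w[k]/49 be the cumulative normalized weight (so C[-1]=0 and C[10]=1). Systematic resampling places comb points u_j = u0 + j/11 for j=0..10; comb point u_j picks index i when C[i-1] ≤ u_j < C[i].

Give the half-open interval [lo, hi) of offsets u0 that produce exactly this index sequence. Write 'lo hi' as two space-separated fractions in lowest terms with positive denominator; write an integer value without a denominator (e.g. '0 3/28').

C = [8/49, 17/49, 20/49, 3/7, 3/7, 26/49, 4/7, 5/7, 37/49, 43/49, 1]
j=0 picked index 0: u0 ∈ [0, 8/49)
j=1 picked index 0: u0 ∈ [-1/11, 39/539)
j=2 picked index 1: u0 ∈ [-10/539, 89/539)
j=3 picked index 1: u0 ∈ [-59/539, 40/539)
j=4 picked index 2: u0 ∈ [-9/539, 24/539)
j=5 picked index 5: u0 ∈ [-2/77, 41/539)
j=6 picked index 6: u0 ∈ [-8/539, 2/77)
j=7 picked index 7: u0 ∈ [-5/77, 6/77)
j=8 picked index 8: u0 ∈ [-1/77, 15/539)
j=9 picked index 9: u0 ∈ [-34/539, 32/539)
j=10 picked index 10: u0 ∈ [-17/539, 1/11)
intersection: [0, 2/77)

0 2/77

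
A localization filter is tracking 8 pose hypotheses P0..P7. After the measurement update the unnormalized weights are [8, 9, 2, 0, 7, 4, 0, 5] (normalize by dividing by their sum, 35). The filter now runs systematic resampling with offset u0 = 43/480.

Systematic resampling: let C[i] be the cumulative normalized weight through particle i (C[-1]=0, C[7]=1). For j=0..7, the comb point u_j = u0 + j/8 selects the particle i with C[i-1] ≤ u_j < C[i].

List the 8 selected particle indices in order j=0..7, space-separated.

C = [8/35, 17/35, 19/35, 19/35, 26/35, 6/7, 6/7, 1]
j=0: u_0=43/480 ∈ [0, 8/35) → index 0
j=1: u_1=103/480 ∈ [0, 8/35) → index 0
j=2: u_2=163/480 ∈ [8/35, 17/35) → index 1
j=3: u_3=223/480 ∈ [8/35, 17/35) → index 1
j=4: u_4=283/480 ∈ [19/35, 26/35) → index 4
j=5: u_5=343/480 ∈ [19/35, 26/35) → index 4
j=6: u_6=403/480 ∈ [26/35, 6/7) → index 5
j=7: u_7=463/480 ∈ [6/7, 1) → index 7

0 0 1 1 4 4 5 7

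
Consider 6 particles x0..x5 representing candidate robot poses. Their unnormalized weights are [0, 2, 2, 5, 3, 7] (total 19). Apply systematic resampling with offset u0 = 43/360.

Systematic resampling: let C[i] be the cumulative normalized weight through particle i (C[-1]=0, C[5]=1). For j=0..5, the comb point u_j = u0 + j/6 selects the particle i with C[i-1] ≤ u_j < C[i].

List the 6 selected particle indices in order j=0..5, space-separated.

C = [0, 2/19, 4/19, 9/19, 12/19, 1]
j=0: u_0=43/360 ∈ [2/19, 4/19) → index 2
j=1: u_1=103/360 ∈ [4/19, 9/19) → index 3
j=2: u_2=163/360 ∈ [4/19, 9/19) → index 3
j=3: u_3=223/360 ∈ [9/19, 12/19) → index 4
j=4: u_4=283/360 ∈ [12/19, 1) → index 5
j=5: u_5=343/360 ∈ [12/19, 1) → index 5

2 3 3 4 5 5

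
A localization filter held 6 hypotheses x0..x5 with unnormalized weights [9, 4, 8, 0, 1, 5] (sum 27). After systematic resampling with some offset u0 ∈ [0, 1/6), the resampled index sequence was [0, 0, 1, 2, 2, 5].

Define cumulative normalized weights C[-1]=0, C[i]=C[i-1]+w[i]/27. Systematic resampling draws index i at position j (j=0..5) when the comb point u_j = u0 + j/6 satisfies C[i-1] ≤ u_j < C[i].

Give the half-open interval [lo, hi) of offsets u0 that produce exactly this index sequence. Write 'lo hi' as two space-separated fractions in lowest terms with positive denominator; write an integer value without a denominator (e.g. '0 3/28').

C = [1/3, 13/27, 7/9, 7/9, 22/27, 1]
j=0 picked index 0: u0 ∈ [0, 1/3)
j=1 picked index 0: u0 ∈ [-1/6, 1/6)
j=2 picked index 1: u0 ∈ [0, 4/27)
j=3 picked index 2: u0 ∈ [-1/54, 5/18)
j=4 picked index 2: u0 ∈ [-5/27, 1/9)
j=5 picked index 5: u0 ∈ [-1/54, 1/6)
intersection: [0, 1/9)

0 1/9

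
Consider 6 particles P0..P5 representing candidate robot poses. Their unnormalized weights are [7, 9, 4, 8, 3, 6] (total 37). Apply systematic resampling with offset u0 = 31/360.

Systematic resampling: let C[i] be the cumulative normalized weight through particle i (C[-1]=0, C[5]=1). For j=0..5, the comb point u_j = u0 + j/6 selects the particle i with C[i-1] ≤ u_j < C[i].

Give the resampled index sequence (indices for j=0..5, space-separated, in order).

0 1 1 3 3 5

C = [7/37, 16/37, 20/37, 28/37, 31/37, 1]
j=0: u_0=31/360 ∈ [0, 7/37) → index 0
j=1: u_1=91/360 ∈ [7/37, 16/37) → index 1
j=2: u_2=151/360 ∈ [7/37, 16/37) → index 1
j=3: u_3=211/360 ∈ [20/37, 28/37) → index 3
j=4: u_4=271/360 ∈ [20/37, 28/37) → index 3
j=5: u_5=331/360 ∈ [31/37, 1) → index 5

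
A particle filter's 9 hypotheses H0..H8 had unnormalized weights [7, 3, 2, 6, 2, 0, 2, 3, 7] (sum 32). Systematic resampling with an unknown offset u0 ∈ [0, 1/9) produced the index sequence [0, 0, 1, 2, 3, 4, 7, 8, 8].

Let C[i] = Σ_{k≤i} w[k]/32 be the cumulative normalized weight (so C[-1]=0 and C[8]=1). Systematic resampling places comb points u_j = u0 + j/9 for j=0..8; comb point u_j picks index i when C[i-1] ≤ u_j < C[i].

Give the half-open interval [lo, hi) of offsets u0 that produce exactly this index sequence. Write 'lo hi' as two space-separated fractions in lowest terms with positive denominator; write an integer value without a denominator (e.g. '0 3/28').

1/48 1/24

C = [7/32, 5/16, 3/8, 9/16, 5/8, 5/8, 11/16, 25/32, 1]
j=0 picked index 0: u0 ∈ [0, 7/32)
j=1 picked index 0: u0 ∈ [-1/9, 31/288)
j=2 picked index 1: u0 ∈ [-1/288, 13/144)
j=3 picked index 2: u0 ∈ [-1/48, 1/24)
j=4 picked index 3: u0 ∈ [-5/72, 17/144)
j=5 picked index 4: u0 ∈ [1/144, 5/72)
j=6 picked index 7: u0 ∈ [1/48, 11/96)
j=7 picked index 8: u0 ∈ [1/288, 2/9)
j=8 picked index 8: u0 ∈ [-31/288, 1/9)
intersection: [1/48, 1/24)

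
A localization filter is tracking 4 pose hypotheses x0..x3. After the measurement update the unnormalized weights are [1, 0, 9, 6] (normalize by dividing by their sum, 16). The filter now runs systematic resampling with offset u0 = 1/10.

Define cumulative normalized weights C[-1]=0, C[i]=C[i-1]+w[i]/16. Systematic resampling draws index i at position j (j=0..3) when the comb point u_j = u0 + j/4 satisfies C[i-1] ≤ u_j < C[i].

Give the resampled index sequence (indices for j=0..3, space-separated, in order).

C = [1/16, 1/16, 5/8, 1]
j=0: u_0=1/10 ∈ [1/16, 5/8) → index 2
j=1: u_1=7/20 ∈ [1/16, 5/8) → index 2
j=2: u_2=3/5 ∈ [1/16, 5/8) → index 2
j=3: u_3=17/20 ∈ [5/8, 1) → index 3

2 2 2 3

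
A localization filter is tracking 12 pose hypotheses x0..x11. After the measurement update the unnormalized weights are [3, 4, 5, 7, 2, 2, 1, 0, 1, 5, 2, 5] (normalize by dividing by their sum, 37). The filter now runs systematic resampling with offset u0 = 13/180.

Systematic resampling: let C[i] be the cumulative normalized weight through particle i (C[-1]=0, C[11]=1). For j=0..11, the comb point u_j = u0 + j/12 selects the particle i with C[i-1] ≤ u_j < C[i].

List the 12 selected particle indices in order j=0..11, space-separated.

C = [3/37, 7/37, 12/37, 19/37, 21/37, 23/37, 24/37, 24/37, 25/37, 30/37, 32/37, 1]
j=0: u_0=13/180 ∈ [0, 3/37) → index 0
j=1: u_1=7/45 ∈ [3/37, 7/37) → index 1
j=2: u_2=43/180 ∈ [7/37, 12/37) → index 2
j=3: u_3=29/90 ∈ [7/37, 12/37) → index 2
j=4: u_4=73/180 ∈ [12/37, 19/37) → index 3
j=5: u_5=22/45 ∈ [12/37, 19/37) → index 3
j=6: u_6=103/180 ∈ [21/37, 23/37) → index 5
j=7: u_7=59/90 ∈ [24/37, 25/37) → index 8
j=8: u_8=133/180 ∈ [25/37, 30/37) → index 9
j=9: u_9=37/45 ∈ [30/37, 32/37) → index 10
j=10: u_10=163/180 ∈ [32/37, 1) → index 11
j=11: u_11=89/90 ∈ [32/37, 1) → index 11

0 1 2 2 3 3 5 8 9 10 11 11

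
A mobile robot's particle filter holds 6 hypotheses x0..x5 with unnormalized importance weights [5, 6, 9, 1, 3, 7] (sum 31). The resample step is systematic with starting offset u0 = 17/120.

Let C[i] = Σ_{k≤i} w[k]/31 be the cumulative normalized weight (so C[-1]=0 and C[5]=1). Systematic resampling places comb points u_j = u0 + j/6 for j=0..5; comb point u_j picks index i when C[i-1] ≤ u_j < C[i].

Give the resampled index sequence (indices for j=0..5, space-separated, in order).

C = [5/31, 11/31, 20/31, 21/31, 24/31, 1]
j=0: u_0=17/120 ∈ [0, 5/31) → index 0
j=1: u_1=37/120 ∈ [5/31, 11/31) → index 1
j=2: u_2=19/40 ∈ [11/31, 20/31) → index 2
j=3: u_3=77/120 ∈ [11/31, 20/31) → index 2
j=4: u_4=97/120 ∈ [24/31, 1) → index 5
j=5: u_5=39/40 ∈ [24/31, 1) → index 5

0 1 2 2 5 5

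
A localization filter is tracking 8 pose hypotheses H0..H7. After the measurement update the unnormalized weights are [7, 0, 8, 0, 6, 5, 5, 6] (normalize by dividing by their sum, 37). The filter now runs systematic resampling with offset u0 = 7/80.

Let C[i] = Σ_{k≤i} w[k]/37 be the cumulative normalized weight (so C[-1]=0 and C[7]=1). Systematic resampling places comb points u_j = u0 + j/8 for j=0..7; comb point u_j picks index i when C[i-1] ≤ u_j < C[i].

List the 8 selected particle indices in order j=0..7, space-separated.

0 2 2 4 5 6 6 7

C = [7/37, 7/37, 15/37, 15/37, 21/37, 26/37, 31/37, 1]
j=0: u_0=7/80 ∈ [0, 7/37) → index 0
j=1: u_1=17/80 ∈ [7/37, 15/37) → index 2
j=2: u_2=27/80 ∈ [7/37, 15/37) → index 2
j=3: u_3=37/80 ∈ [15/37, 21/37) → index 4
j=4: u_4=47/80 ∈ [21/37, 26/37) → index 5
j=5: u_5=57/80 ∈ [26/37, 31/37) → index 6
j=6: u_6=67/80 ∈ [26/37, 31/37) → index 6
j=7: u_7=77/80 ∈ [31/37, 1) → index 7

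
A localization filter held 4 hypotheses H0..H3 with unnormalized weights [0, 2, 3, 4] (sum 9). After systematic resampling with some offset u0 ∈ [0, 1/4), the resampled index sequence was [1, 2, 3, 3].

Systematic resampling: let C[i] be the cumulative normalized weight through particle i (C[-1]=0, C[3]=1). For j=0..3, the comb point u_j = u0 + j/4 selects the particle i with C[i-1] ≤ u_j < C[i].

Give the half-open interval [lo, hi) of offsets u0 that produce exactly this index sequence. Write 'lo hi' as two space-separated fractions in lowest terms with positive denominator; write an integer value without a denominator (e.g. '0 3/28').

1/18 2/9

C = [0, 2/9, 5/9, 1]
j=0 picked index 1: u0 ∈ [0, 2/9)
j=1 picked index 2: u0 ∈ [-1/36, 11/36)
j=2 picked index 3: u0 ∈ [1/18, 1/2)
j=3 picked index 3: u0 ∈ [-7/36, 1/4)
intersection: [1/18, 2/9)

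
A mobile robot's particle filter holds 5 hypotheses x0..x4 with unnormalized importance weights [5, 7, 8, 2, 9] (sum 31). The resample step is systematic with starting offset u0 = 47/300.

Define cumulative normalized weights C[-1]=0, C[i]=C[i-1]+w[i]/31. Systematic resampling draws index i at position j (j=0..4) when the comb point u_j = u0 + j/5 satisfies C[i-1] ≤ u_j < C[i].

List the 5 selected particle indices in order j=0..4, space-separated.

0 1 2 4 4

C = [5/31, 12/31, 20/31, 22/31, 1]
j=0: u_0=47/300 ∈ [0, 5/31) → index 0
j=1: u_1=107/300 ∈ [5/31, 12/31) → index 1
j=2: u_2=167/300 ∈ [12/31, 20/31) → index 2
j=3: u_3=227/300 ∈ [22/31, 1) → index 4
j=4: u_4=287/300 ∈ [22/31, 1) → index 4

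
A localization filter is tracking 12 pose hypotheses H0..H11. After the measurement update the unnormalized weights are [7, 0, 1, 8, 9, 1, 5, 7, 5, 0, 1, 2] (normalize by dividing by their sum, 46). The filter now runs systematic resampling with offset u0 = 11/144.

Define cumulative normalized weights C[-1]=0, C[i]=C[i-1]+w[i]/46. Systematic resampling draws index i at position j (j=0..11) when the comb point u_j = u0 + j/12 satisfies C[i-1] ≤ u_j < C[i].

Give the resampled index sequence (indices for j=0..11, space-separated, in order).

0 2 3 3 4 4 6 6 7 8 8 11

C = [7/46, 7/46, 4/23, 8/23, 25/46, 13/23, 31/46, 19/23, 43/46, 43/46, 22/23, 1]
j=0: u_0=11/144 ∈ [0, 7/46) → index 0
j=1: u_1=23/144 ∈ [7/46, 4/23) → index 2
j=2: u_2=35/144 ∈ [4/23, 8/23) → index 3
j=3: u_3=47/144 ∈ [4/23, 8/23) → index 3
j=4: u_4=59/144 ∈ [8/23, 25/46) → index 4
j=5: u_5=71/144 ∈ [8/23, 25/46) → index 4
j=6: u_6=83/144 ∈ [13/23, 31/46) → index 6
j=7: u_7=95/144 ∈ [13/23, 31/46) → index 6
j=8: u_8=107/144 ∈ [31/46, 19/23) → index 7
j=9: u_9=119/144 ∈ [19/23, 43/46) → index 8
j=10: u_10=131/144 ∈ [19/23, 43/46) → index 8
j=11: u_11=143/144 ∈ [22/23, 1) → index 11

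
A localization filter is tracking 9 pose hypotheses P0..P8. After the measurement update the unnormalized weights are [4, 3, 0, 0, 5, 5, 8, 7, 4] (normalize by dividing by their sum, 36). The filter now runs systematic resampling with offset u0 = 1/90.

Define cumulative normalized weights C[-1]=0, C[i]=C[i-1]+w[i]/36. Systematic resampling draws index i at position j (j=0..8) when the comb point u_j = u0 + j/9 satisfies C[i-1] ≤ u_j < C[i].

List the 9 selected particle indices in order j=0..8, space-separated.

C = [1/9, 7/36, 7/36, 7/36, 1/3, 17/36, 25/36, 8/9, 1]
j=0: u_0=1/90 ∈ [0, 1/9) → index 0
j=1: u_1=11/90 ∈ [1/9, 7/36) → index 1
j=2: u_2=7/30 ∈ [7/36, 1/3) → index 4
j=3: u_3=31/90 ∈ [1/3, 17/36) → index 5
j=4: u_4=41/90 ∈ [1/3, 17/36) → index 5
j=5: u_5=17/30 ∈ [17/36, 25/36) → index 6
j=6: u_6=61/90 ∈ [17/36, 25/36) → index 6
j=7: u_7=71/90 ∈ [25/36, 8/9) → index 7
j=8: u_8=9/10 ∈ [8/9, 1) → index 8

0 1 4 5 5 6 6 7 8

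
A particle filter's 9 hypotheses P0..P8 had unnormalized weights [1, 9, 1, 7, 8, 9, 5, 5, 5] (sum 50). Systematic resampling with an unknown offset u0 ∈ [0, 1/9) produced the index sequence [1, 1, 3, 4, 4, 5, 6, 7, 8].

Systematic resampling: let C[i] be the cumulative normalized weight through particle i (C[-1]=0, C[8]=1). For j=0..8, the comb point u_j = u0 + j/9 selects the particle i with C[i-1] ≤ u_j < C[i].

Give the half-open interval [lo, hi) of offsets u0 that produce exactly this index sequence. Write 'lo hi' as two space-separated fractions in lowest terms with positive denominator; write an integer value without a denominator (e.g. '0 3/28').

C = [1/50, 1/5, 11/50, 9/25, 13/25, 7/10, 4/5, 9/10, 1]
j=0 picked index 1: u0 ∈ [1/50, 1/5)
j=1 picked index 1: u0 ∈ [-41/450, 4/45)
j=2 picked index 3: u0 ∈ [-1/450, 31/225)
j=3 picked index 4: u0 ∈ [2/75, 14/75)
j=4 picked index 4: u0 ∈ [-19/225, 17/225)
j=5 picked index 5: u0 ∈ [-8/225, 13/90)
j=6 picked index 6: u0 ∈ [1/30, 2/15)
j=7 picked index 7: u0 ∈ [1/45, 11/90)
j=8 picked index 8: u0 ∈ [1/90, 1/9)
intersection: [1/30, 17/225)

1/30 17/225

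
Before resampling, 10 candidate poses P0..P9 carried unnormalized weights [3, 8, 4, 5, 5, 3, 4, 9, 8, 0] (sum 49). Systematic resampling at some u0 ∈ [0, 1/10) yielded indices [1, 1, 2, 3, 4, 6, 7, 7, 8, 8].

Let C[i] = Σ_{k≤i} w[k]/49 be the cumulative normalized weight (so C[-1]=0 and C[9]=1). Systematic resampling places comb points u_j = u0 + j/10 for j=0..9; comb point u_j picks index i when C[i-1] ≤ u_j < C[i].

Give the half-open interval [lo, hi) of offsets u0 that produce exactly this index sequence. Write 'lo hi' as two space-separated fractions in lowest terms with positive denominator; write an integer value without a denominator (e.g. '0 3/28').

1/14 1/10

C = [3/49, 11/49, 15/49, 20/49, 25/49, 4/7, 32/49, 41/49, 1, 1]
j=0 picked index 1: u0 ∈ [3/49, 11/49)
j=1 picked index 1: u0 ∈ [-19/490, 61/490)
j=2 picked index 2: u0 ∈ [6/245, 26/245)
j=3 picked index 3: u0 ∈ [3/490, 53/490)
j=4 picked index 4: u0 ∈ [2/245, 27/245)
j=5 picked index 6: u0 ∈ [1/14, 15/98)
j=6 picked index 7: u0 ∈ [13/245, 58/245)
j=7 picked index 7: u0 ∈ [-23/490, 67/490)
j=8 picked index 8: u0 ∈ [9/245, 1/5)
j=9 picked index 8: u0 ∈ [-31/490, 1/10)
intersection: [1/14, 1/10)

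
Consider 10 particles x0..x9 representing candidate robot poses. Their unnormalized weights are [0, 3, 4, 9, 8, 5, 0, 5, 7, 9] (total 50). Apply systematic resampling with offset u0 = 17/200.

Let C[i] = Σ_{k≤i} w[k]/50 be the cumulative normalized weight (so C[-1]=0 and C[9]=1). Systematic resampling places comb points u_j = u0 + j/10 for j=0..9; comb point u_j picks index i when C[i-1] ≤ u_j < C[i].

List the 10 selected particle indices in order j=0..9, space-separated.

2 3 3 4 5 7 8 8 9 9

C = [0, 3/50, 7/50, 8/25, 12/25, 29/50, 29/50, 17/25, 41/50, 1]
j=0: u_0=17/200 ∈ [3/50, 7/50) → index 2
j=1: u_1=37/200 ∈ [7/50, 8/25) → index 3
j=2: u_2=57/200 ∈ [7/50, 8/25) → index 3
j=3: u_3=77/200 ∈ [8/25, 12/25) → index 4
j=4: u_4=97/200 ∈ [12/25, 29/50) → index 5
j=5: u_5=117/200 ∈ [29/50, 17/25) → index 7
j=6: u_6=137/200 ∈ [17/25, 41/50) → index 8
j=7: u_7=157/200 ∈ [17/25, 41/50) → index 8
j=8: u_8=177/200 ∈ [41/50, 1) → index 9
j=9: u_9=197/200 ∈ [41/50, 1) → index 9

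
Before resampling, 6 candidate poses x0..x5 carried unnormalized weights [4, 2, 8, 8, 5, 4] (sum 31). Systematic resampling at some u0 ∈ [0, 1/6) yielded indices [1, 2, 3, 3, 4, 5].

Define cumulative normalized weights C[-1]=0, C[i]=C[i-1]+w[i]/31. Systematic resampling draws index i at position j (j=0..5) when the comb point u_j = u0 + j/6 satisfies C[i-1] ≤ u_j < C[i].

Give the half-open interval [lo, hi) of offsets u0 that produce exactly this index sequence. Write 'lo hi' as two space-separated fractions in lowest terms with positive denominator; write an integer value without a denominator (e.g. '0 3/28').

C = [4/31, 6/31, 14/31, 22/31, 27/31, 1]
j=0 picked index 1: u0 ∈ [4/31, 6/31)
j=1 picked index 2: u0 ∈ [5/186, 53/186)
j=2 picked index 3: u0 ∈ [11/93, 35/93)
j=3 picked index 3: u0 ∈ [-3/62, 13/62)
j=4 picked index 4: u0 ∈ [4/93, 19/93)
j=5 picked index 5: u0 ∈ [7/186, 1/6)
intersection: [4/31, 1/6)

4/31 1/6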